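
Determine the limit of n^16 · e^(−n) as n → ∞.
lim = 0

Exponentials with base > 1 dominate every fixed polynomial: for any fixed c, n^c / e^n → 0 as n → ∞ (e.g. by the ratio test, or since e^n grows faster than any power of n). Hence n^16 · e^(−n) = n^16 / e^n → 0.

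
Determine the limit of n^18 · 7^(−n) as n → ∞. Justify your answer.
lim = 0

Exponentials with base > 1 dominate every fixed polynomial: for any fixed c, n^c / 7^n → 0 as n → ∞ (e.g. by the ratio test, or by writing 7^n = e^(n ln 7) and noting e^(n ln 7) / n^c → ∞). Hence n^18 · 7^(−n) = n^18 / 7^n → 0.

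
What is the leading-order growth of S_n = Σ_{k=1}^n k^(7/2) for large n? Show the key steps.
S_n ~ (2/9) · n^(9/2)

Integral comparison: Σ_{k=1}^n k^(7/2) = ∫_0^n x^(7/2) dx + O(n^(7/2)). The integral is n^(1 + 7/2) / (1 + 7/2) = n^((7+2)/2) / ((7+2)/2) = (2/9) · n^(9/2).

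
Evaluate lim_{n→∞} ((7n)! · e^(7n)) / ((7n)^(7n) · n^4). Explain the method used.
lim = 0

Stirling: (7n)! ~ sqrt(2π·7n) · (7n/e)^(7n). Hence
  (7n)! · e^(7n) / (7n)^(7n) ~ sqrt(2π·7n).
Dividing by n^4: sqrt(2π·7n) / n^4 = sqrt(2π·7) · n^((1−8)/2), so the expression behaves like sqrt(2π·7) · n^((1−8)/2) → 0.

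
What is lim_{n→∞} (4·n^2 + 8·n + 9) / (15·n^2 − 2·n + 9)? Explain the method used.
lim = 4/15

For large n the leading n^2 terms dominate both numerator and denominator. Dividing top and bottom by n^2, every other term tends to 0, leaving 4/15.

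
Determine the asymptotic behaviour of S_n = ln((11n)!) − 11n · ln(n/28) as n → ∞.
S_n ~ 11n · (ln 308 − 1) + O(ln n)

Stirling: ln((11n)!) = 11n ln(11n) − 11n + O(ln n).
  S_n = 11n ln(11n) − 11n − 11n ln(n/28) + O(ln n)
      = 11n ln(11n) − 11n ln n + 11n ln 28 − 11n + O(ln n)
      = 11n ln 11 + 11n ln 28 − 11n + O(ln n)
      = 11n (ln 308 − 1) + O(ln n).
Numerically ln(308) − 1 ≈ 4.7301.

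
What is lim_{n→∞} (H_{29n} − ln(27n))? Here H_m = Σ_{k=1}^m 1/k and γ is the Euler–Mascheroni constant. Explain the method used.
lim = ln(29/27) + γ

By Euler-Maclaurin, H_m = ln m + γ + O(1/m). So
  H_{29n} − ln(27n) = ln(29n) + γ − ln(27n) + O(1/n)
                       = ln(29/27) + γ + O(1/n).
Hence the limit is ln(29/27) + γ.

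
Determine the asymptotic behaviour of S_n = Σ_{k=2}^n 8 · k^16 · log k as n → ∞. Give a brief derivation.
S_n ~ 8 · n^17 log n / 17 − 8 · n^17 / 289

By integral comparison, S_n = ∫_1^n 8 · x^16 · log x dx + O(n^16 · log n). For the integral, ∫ x^16 log x dx = n^17 log n / 17 − n^17/289 (integration by parts). Hence S_n ~ 8 · n^17 log n / 17 − 8 · n^17 / 289.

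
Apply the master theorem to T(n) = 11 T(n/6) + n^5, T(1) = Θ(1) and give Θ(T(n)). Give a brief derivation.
T(n) = Θ(n^5)

log_6 11 ≈ 1.338. f(n) = n^5 dominates n^(log_6 11) since 5 > 1.338, and the regularity condition a·f(n/b) = 11·(n/6)^5 = (11/7776)·n^5 ≤ c·f(n) holds with c = 11/7776 ≈ 0.00141 < 1. So this is Case 3: T(n) = Θ(f(n)) = Θ(n^5).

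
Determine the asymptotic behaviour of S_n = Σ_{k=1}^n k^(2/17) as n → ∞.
S_n ~ (17/19) · n^(19/17)

Integral comparison: Σ_{k=1}^n k^(2/17) = ∫_0^n x^(2/17) dx + O(n^(2/17)). The integral is n^(1 + 2/17) / (1 + 2/17) = n^((2+17)/17) / ((2+17)/17) = (17/19) · n^(19/17).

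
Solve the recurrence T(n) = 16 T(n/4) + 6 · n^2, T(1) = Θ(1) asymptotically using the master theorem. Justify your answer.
T(n) = Θ(n^2 log n)

log_4 16 = 2, and f(n) = 6 · n^2 = Θ(n^(log_4 16)). This is Case 2 of the master theorem: T(n) = Θ(f(n) · log n) = Θ(n^2 log n).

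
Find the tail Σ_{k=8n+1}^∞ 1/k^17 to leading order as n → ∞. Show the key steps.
Σ_{k>8n} 1/k^17 ~ 1/(16 · (8n)^16)

Compare to the integral: ∫_{8n}^∞ x^(−17) dx = [−x^(−16)/16]_{8n}^∞ = 1/((17−1)·(8n)^16). Euler-Maclaurin then gives
  Σ_{k>8n} 1/k^17 = ∫_{8n}^∞ dx/x^17 − 1/(2·(8n)^17) + O(1/(8n)^18).
(Equivalently this is ζ(17) − Σ_{k≤8n} 1/k^17.)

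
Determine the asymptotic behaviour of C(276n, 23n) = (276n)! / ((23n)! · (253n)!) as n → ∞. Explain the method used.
C(276n, 23n) ~ (8916100448256/285311670611)^(23n) · sqrt(6/(11π·23n))

Write N = 23n. Apply Stirling to each factorial:
  (12N)! ~ sqrt(2π·12N) · (12N/e)^(12N),
  N! ~ sqrt(2π N) · (N/e)^N,
  (11N)! ~ sqrt(2π·11N) · (11N/e)^(11N).
The exponential factors combine to (12N)^(12N) / (N^N · (11N)^(11N)) = 12^(12N)/11^(11N) = (12^12/11^11)^N = (8916100448256/285311670611)^N.
The square-root prefactors combine to sqrt(2π·12N) / (sqrt(2π N)·sqrt(2π·11N)) = sqrt(12 / (2π·11·N)) = sqrt(6/(11π·23n)).
Substituting N = 23n: C(276n, 23n) ~ (8916100448256/285311670611)^(23n) · sqrt(6/(11π·23n)).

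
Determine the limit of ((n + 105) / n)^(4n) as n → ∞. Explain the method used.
lim = e^420

Rewrite as (1 + 105/n)^(4n). By the standard limit (1 + x/n)^n → e^x, we have (1 + 105/n)^n → e^105, and raising to the 4th power gives e^420.
More precisely, ln[(1 + 105/n)^(4n)] = 4n · ln(1 + 105/n) = 4n · (105/n + O(1/n^2)) = 420 + O(1/n) → 420.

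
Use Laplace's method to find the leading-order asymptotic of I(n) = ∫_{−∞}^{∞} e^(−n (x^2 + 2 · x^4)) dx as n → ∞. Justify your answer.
I(n) ~ sqrt(π/n)

φ(x) = x^2 + 2 · x^4 has its unique global minimum at x* = 0 (since φ'(x) = 2x + 8x^3 = 0 only at x = 0 for real x with both coefficients positive, and φ → ∞ as |x| → ∞). At x* = 0, φ(0) = 0 and φ''(0) = 2. Laplace's method then gives
  I(n) ~ sqrt(2π / (n · φ''(0))) · e^(−n φ(0)) = sqrt(2π / (2n)) = sqrt(π/n).
The 2 · x^4 term contributes only at subleading order (an O(1/n) relative correction).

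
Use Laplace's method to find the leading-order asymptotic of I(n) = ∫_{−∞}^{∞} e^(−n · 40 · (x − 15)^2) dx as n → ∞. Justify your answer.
I(n) = sqrt(π/(40n))

Here φ(x) = 40 · (x − 15)^2 has its unique minimum at x* = 15 with φ(x*) = 0 and φ''(x*) = 80. Laplace's method gives
  I(n) ~ e^(−n φ(x*)) · sqrt(2π / (n · φ''(x*))) = sqrt(2π / (80n)) = sqrt(π/(40n)).
This is exact: substituting u = (x − 15)·sqrt(40n) gives I(n) = (1/sqrt(40n)) ∫_{−∞}^{∞} e^(−u^2) du = sqrt(π/(40n)).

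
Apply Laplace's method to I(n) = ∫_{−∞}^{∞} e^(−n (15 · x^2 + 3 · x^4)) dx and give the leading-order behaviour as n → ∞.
I(n) ~ sqrt(π/(15n))

φ(x) = 15 · x^2 + 3 · x^4 has its unique global minimum at x* = 0 (since φ'(x) = 30x + 12x^3 = 0 only at x = 0 for real x with both coefficients positive, and φ → ∞ as |x| → ∞). At x* = 0, φ(0) = 0 and φ''(0) = 30. Laplace's method then gives
  I(n) ~ sqrt(2π / (n · φ''(0))) · e^(−n φ(0)) = sqrt(2π / (30n)) = sqrt(π/(15n)).
The 3 · x^4 term contributes only at subleading order (an O(1/n) relative correction).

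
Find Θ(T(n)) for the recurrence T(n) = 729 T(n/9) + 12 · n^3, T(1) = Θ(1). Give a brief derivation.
T(n) = Θ(n^3 log n)

log_9 729 = 3, and f(n) = 12 · n^3 = Θ(n^(log_9 729)). This is Case 2 of the master theorem: T(n) = Θ(f(n) · log n) = Θ(n^3 log n).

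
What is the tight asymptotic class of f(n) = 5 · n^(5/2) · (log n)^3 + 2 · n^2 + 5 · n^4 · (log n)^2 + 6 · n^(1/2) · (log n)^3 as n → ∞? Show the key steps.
f(n) ∈ Θ(n^4 · (log n)^2)

Compare the terms by growth order. For large n, n^a · (log n)^b dominates n^a' · (log n)^b' iff a > a', or (a = a' and b > b'). Ranking the 4 terms shows the dominant one is 5 · n^4 · (log n)^2. Hence f(n) ∈ Θ(n^4 · (log n)^2).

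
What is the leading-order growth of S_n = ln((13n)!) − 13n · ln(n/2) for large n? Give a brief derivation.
S_n ~ 13n · (ln 26 − 1) + O(ln n)

Stirling: ln((13n)!) = 13n ln(13n) − 13n + O(ln n).
  S_n = 13n ln(13n) − 13n − 13n ln(n/2) + O(ln n)
      = 13n ln(13n) − 13n ln n + 13n ln 2 − 13n + O(ln n)
      = 13n ln 13 + 13n ln 2 − 13n + O(ln n)
      = 13n (ln 26 − 1) + O(ln n).
Numerically ln(26) − 1 ≈ 2.2581.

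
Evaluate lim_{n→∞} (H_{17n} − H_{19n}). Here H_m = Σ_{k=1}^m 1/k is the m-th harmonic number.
lim = ln(17/19)

Euler-Maclaurin gives H_m = ln m + γ + 1/(2m) + O(1/m^2). The γ and O(1/m) terms cancel in the difference:
  H_{17n} − H_{19n} = ln(17n) − ln(19n) + O(1/n) = ln(17/19) + O(1/n).
Hence the limit is ln(17/19).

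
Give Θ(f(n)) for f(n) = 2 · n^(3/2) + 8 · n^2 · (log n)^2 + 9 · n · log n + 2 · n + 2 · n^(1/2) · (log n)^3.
f(n) ∈ Θ(n^2 · (log n)^2)

Compare the terms by growth order. For large n, n^a · (log n)^b dominates n^a' · (log n)^b' iff a > a', or (a = a' and b > b'). Ranking the 5 terms shows the dominant one is 8 · n^2 · (log n)^2. Hence f(n) ∈ Θ(n^2 · (log n)^2).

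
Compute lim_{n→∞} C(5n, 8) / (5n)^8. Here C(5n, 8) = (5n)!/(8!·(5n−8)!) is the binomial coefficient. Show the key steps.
lim = 1/8! = 1/40320

With N = 5n → ∞: C(N, 8) / N^8 = [N(N−1)…(N−7)] / (8! · N^8) = (1/8!) · 1 · (1 − 1/(5n)) · … · (1 − 7/(5n)). Each factor → 1 as N → ∞, so the limit is 1/8! = 1/40320.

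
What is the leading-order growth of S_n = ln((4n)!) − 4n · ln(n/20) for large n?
S_n ~ 4n · (ln 80 − 1) + O(ln n)

Stirling: ln((4n)!) = 4n ln(4n) − 4n + O(ln n).
  S_n = 4n ln(4n) − 4n − 4n ln(n/20) + O(ln n)
      = 4n ln(4n) − 4n ln n + 4n ln 20 − 4n + O(ln n)
      = 4n ln 4 + 4n ln 20 − 4n + O(ln n)
      = 4n (ln 80 − 1) + O(ln n).
Numerically ln(80) − 1 ≈ 3.3820.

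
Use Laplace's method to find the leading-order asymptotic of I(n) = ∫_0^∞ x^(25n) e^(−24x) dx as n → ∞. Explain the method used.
I(n) ~ (sqrt(2π·25n) / 24) · (25n/(24e))^(25n)

Write the integrand as exp(25n ln x − 24x) and set f(x) = 25n ln x − 24x. Then f'(x) = 25n/x − 24 = 0 at x* = 25n/24, and f''(x*) = −25n/x*^2 = −24^2/(25n). Laplace's method (interior maximum) gives
  I(n) ~ e^(f(x*)) · sqrt(2π / |f''(x*)|)
        = exp(25n ln(25n/24) − 25n) · sqrt(2π · 25n / 24^2)
        = (25n/24)^(25n) e^(−25n) · sqrt(2π·25n) / 24
        = (sqrt(2π·25n) / 24) · (25n/(24e))^(25n).
This matches Γ(25n+1)/24^(25n+1) with Stirling applied to Γ.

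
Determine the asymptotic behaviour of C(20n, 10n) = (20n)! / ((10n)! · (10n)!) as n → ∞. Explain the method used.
C(20n, 10n) ~ (4)^(10n) · sqrt(1/(π·10n))

Write N = 10n. Apply Stirling to each factorial:
  (2N)! ~ sqrt(2π·2N) · (2N/e)^(2N),
  N! ~ sqrt(2π N) · (N/e)^N,
  (1N)! ~ sqrt(2π·1N) · (1N/e)^(1N).
The exponential factors combine to (2N)^(2N) / (N^N · (1N)^(1N)) = 2^(2N)/1^(1N) = (2^2/1^1)^N = (4)^N.
The square-root prefactors combine to sqrt(2π·2N) / (sqrt(2π N)·sqrt(2π·1N)) = sqrt(2 / (2π·1·N)) = sqrt(1/(π·10n)).
Substituting N = 10n: C(20n, 10n) ~ (4)^(10n) · sqrt(1/(π·10n)).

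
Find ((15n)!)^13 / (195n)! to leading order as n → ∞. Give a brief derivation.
((15n)!)^13/(195n)! ~ ((2π·15n)^(12/2) / sqrt(13)) · 13^(−13·15n)  →  0

Write N = 15n. Stirling: N! ~ sqrt(2π N)(N/e)^N and (13N)! ~ sqrt(2π·13N)·(13N/e)^(13N).
  (N!)^13/(13N)! ~ (2π N)^(13/2) (N/e)^(13N) / [sqrt(2π·13N) (13N/e)^(13N)]
     = (2π N)^(13/2) / sqrt(2π·13N) · (N/(13N))^(13N)
     = (2π N)^((13−1)/2) / sqrt(13) · 13^(−13N).
Since 13^13 > 1, the factor 13^(−13N) decays exponentially, so the ratio → 0. Substituting N = 15n gives the stated form.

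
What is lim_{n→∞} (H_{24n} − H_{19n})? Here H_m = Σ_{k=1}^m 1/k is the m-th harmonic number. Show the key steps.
lim = ln(24/19)

Euler-Maclaurin gives H_m = ln m + γ + 1/(2m) + O(1/m^2). The γ and O(1/m) terms cancel in the difference:
  H_{24n} − H_{19n} = ln(24n) − ln(19n) + O(1/n) = ln(24/19) + O(1/n).
Hence the limit is ln(24/19).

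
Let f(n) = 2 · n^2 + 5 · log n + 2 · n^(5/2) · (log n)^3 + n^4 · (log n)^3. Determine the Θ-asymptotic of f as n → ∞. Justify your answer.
f(n) ∈ Θ(n^4 · (log n)^3)

Compare the terms by growth order. For large n, n^a · (log n)^b dominates n^a' · (log n)^b' iff a > a', or (a = a' and b > b'). Ranking the 4 terms shows the dominant one is n^4 · (log n)^3. Hence f(n) ∈ Θ(n^4 · (log n)^3).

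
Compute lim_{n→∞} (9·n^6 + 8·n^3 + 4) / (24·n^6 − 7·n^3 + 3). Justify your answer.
lim = 9/24 = 3/8

For large n the leading n^6 terms dominate both numerator and denominator. Dividing top and bottom by n^6, every other term tends to 0, leaving 9/24 = 3/8.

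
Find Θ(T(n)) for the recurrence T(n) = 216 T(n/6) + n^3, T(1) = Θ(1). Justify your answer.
T(n) = Θ(n^3 log n)

log_6 216 = 3, and f(n) = n^3 = Θ(n^(log_6 216)). This is Case 2 of the master theorem: T(n) = Θ(f(n) · log n) = Θ(n^3 log n).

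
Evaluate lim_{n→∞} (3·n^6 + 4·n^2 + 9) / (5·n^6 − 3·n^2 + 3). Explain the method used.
lim = 3/5

For large n the leading n^6 terms dominate both numerator and denominator. Dividing top and bottom by n^6, every other term tends to 0, leaving 3/5.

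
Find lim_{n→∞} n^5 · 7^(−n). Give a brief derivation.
lim = 0

Exponentials with base > 1 dominate every fixed polynomial: for any fixed c, n^c / 7^n → 0 as n → ∞ (e.g. by the ratio test, or by writing 7^n = e^(n ln 7) and noting e^(n ln 7) / n^c → ∞). Hence n^5 · 7^(−n) = n^5 / 7^n → 0.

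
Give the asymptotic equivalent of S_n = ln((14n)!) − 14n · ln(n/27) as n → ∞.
S_n ~ 14n · (ln 378 − 1) + O(ln n)

Stirling: ln((14n)!) = 14n ln(14n) − 14n + O(ln n).
  S_n = 14n ln(14n) − 14n − 14n ln(n/27) + O(ln n)
      = 14n ln(14n) − 14n ln n + 14n ln 27 − 14n + O(ln n)
      = 14n ln 14 + 14n ln 27 − 14n + O(ln n)
      = 14n (ln 378 − 1) + O(ln n).
Numerically ln(378) − 1 ≈ 4.9349.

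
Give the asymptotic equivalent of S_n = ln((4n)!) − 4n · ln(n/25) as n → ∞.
S_n ~ 4n · (ln 100 − 1) + O(ln n)

Stirling: ln((4n)!) = 4n ln(4n) − 4n + O(ln n).
  S_n = 4n ln(4n) − 4n − 4n ln(n/25) + O(ln n)
      = 4n ln(4n) − 4n ln n + 4n ln 25 − 4n + O(ln n)
      = 4n ln 4 + 4n ln 25 − 4n + O(ln n)
      = 4n (ln 100 − 1) + O(ln n).
Numerically ln(100) − 1 ≈ 3.6052.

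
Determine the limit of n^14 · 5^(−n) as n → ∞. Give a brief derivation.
lim = 0

Exponentials with base > 1 dominate every fixed polynomial: for any fixed c, n^c / 5^n → 0 as n → ∞ (e.g. by the ratio test, or by writing 5^n = e^(n ln 5) and noting e^(n ln 5) / n^c → ∞). Hence n^14 · 5^(−n) = n^14 / 5^n → 0.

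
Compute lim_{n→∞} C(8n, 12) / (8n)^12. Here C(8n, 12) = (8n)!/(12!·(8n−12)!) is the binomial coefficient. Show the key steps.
lim = 1/12! = 1/479001600

With N = 8n → ∞: C(N, 12) / N^12 = [N(N−1)…(N−11)] / (12! · N^12) = (1/12!) · 1 · (1 − 1/(8n)) · … · (1 − 11/(8n)). Each factor → 1 as N → ∞, so the limit is 1/12! = 1/479001600.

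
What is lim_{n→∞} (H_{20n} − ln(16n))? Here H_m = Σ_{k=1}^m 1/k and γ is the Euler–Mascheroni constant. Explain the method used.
lim = ln(5/4) + γ

By Euler-Maclaurin, H_m = ln m + γ + O(1/m). So
  H_{20n} − ln(16n) = ln(20n) + γ − ln(16n) + O(1/n)
                       = ln(20/16) + γ + O(1/n).
Hence the limit is ln(20/16) + γ (= ln(5/4)).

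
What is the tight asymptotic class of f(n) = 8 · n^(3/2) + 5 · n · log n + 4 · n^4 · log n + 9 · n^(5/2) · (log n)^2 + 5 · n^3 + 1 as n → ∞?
f(n) ∈ Θ(n^4 · log n)

Compare the terms by growth order. For large n, n^a · (log n)^b dominates n^a' · (log n)^b' iff a > a', or (a = a' and b > b'). Ranking the 6 terms shows the dominant one is 4 · n^4 · log n. Hence f(n) ∈ Θ(n^4 · log n).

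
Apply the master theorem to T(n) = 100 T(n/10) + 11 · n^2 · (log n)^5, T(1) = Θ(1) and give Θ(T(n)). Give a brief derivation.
T(n) = Θ(n^2 · (log n)^6)

Here log_10 100 = 2 and f(n) = 11 · n^2 · (log n)^5 = Θ(n^(log_10 100) · (log n)^5). This is the extended Case 2 of the master theorem (f matches the critical exponent up to log factors), giving T(n) = Θ(n^(log_10 100) · (log n)^(5+1)) = Θ(n^2 · (log n)^6).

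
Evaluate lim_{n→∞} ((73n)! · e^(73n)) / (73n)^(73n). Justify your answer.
lim = ∞

Stirling: (73n)! ~ sqrt(2π·73n) · (73n/e)^(73n). Hence
  (73n)! · e^(73n) / (73n)^(73n) ~ sqrt(2π·73n) = sqrt(2π·73) · sqrt(n) → ∞.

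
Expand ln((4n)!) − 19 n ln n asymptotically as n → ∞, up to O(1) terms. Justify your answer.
ln((4n)!) − 19 n ln n = −15 n ln n + 4(ln 4 − 1) n + (1/2) ln(2π·4n) + O(1/n)

Stirling: ln((4n)!) = 4n ln(4n) − 4n + (1/2) ln(2π·4n) + O(1/n).
Expand 4n ln(4n) = 4n (ln n + ln 4) = 4n ln n + 4n ln 4.
Subtract 19n ln n: leading term is (4 − 19) n ln n = −15 n ln n. The next term is 4n ln 4 − 4n = 4(ln 4 − 1) n. Then the (1/2) ln(2π·4n) correction.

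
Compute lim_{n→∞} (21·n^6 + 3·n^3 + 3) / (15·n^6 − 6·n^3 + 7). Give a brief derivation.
lim = 21/15 = 7/5

For large n the leading n^6 terms dominate both numerator and denominator. Dividing top and bottom by n^6, every other term tends to 0, leaving 21/15 = 7/5.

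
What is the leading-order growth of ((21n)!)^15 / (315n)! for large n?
((21n)!)^15/(315n)! ~ ((2π·21n)^(14/2) / sqrt(15)) · 15^(−15·21n)  →  0

Write N = 21n. Stirling: N! ~ sqrt(2π N)(N/e)^N and (15N)! ~ sqrt(2π·15N)·(15N/e)^(15N).
  (N!)^15/(15N)! ~ (2π N)^(15/2) (N/e)^(15N) / [sqrt(2π·15N) (15N/e)^(15N)]
     = (2π N)^(15/2) / sqrt(2π·15N) · (N/(15N))^(15N)
     = (2π N)^((15−1)/2) / sqrt(15) · 15^(−15N).
Since 15^15 > 1, the factor 15^(−15N) decays exponentially, so the ratio → 0. Substituting N = 21n gives the stated form.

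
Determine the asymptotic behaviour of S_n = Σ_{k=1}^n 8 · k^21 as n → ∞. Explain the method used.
S_n ~ 4 · n^22 / 11

By integral comparison (Euler-Maclaurin), Σ_{k=1}^n 8 · k^21 = 8 · ∫_0^n x^21 dx + O(n^21) = 8 · n^22/22 = 4 · n^22 / 11 + O(n^21). (Equivalently, Faulhaber's formula gives the same leading term.)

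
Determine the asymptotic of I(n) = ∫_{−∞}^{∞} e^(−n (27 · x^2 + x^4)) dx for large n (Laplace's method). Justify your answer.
I(n) ~ sqrt(π/(27n))

φ(x) = 27 · x^2 + x^4 has its unique global minimum at x* = 0 (since φ'(x) = 54x + 4x^3 = 0 only at x = 0 for real x with both coefficients positive, and φ → ∞ as |x| → ∞). At x* = 0, φ(0) = 0 and φ''(0) = 54. Laplace's method then gives
  I(n) ~ sqrt(2π / (n · φ''(0))) · e^(−n φ(0)) = sqrt(2π / (54n)) = sqrt(π/(27n)).
The x^4 term contributes only at subleading order (an O(1/n) relative correction).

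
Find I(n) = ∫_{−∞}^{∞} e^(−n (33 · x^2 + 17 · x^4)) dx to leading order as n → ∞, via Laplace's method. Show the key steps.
I(n) ~ sqrt(π/(33n))

φ(x) = 33 · x^2 + 17 · x^4 has its unique global minimum at x* = 0 (since φ'(x) = 66x + 68x^3 = 0 only at x = 0 for real x with both coefficients positive, and φ → ∞ as |x| → ∞). At x* = 0, φ(0) = 0 and φ''(0) = 66. Laplace's method then gives
  I(n) ~ sqrt(2π / (n · φ''(0))) · e^(−n φ(0)) = sqrt(2π / (66n)) = sqrt(π/(33n)).
The 17 · x^4 term contributes only at subleading order (an O(1/n) relative correction).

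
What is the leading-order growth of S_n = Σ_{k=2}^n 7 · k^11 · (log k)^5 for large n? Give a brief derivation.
S_n ~ 7 · n^12 · (log n)^5 / 12

By integral comparison, S_n = ∫_1^n 7 · x^11 · (log x)^5 dx + O(n^11 · (log n)^5). For the integral, the leading term of ∫_1^n x^11 (log x)^5 dx is n^12/12 · (log n)^5 (by repeated integration by parts; each step lowers the log-exponent and produces a relatively O(1/log n) correction). Hence S_n ~ 7 · n^12 · (log n)^5 / 12.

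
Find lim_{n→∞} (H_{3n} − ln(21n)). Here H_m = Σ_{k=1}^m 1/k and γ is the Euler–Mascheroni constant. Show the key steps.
lim = −ln 7 + γ

By Euler-Maclaurin, H_m = ln m + γ + O(1/m). So
  H_{3n} − ln(21n) = ln(3n) + γ − ln(21n) + O(1/n)
                       = ln(3/21) + γ + O(1/n).
Hence the limit is ln(3/21) + γ (= −ln 7).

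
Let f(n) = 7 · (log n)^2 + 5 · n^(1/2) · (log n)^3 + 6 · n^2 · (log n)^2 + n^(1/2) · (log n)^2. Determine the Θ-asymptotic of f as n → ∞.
f(n) ∈ Θ(n^2 · (log n)^2)

Compare the terms by growth order. For large n, n^a · (log n)^b dominates n^a' · (log n)^b' iff a > a', or (a = a' and b > b'). Ranking the 4 terms shows the dominant one is 6 · n^2 · (log n)^2. Hence f(n) ∈ Θ(n^2 · (log n)^2).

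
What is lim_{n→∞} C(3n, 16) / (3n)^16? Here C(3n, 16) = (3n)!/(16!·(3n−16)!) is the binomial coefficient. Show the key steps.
lim = 1/16! = 1/20922789888000

With N = 3n → ∞: C(N, 16) / N^16 = [N(N−1)…(N−15)] / (16! · N^16) = (1/16!) · 1 · (1 − 1/(3n)) · … · (1 − 15/(3n)). Each factor → 1 as N → ∞, so the limit is 1/16! = 1/20922789888000.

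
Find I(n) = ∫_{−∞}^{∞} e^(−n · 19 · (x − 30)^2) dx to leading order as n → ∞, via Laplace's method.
I(n) = sqrt(π/(19n))

Here φ(x) = 19 · (x − 30)^2 has its unique minimum at x* = 30 with φ(x*) = 0 and φ''(x*) = 38. Laplace's method gives
  I(n) ~ e^(−n φ(x*)) · sqrt(2π / (n · φ''(x*))) = sqrt(2π / (38n)) = sqrt(π/(19n)).
This is exact: substituting u = (x − 30)·sqrt(19n) gives I(n) = (1/sqrt(19n)) ∫_{−∞}^{∞} e^(−u^2) du = sqrt(π/(19n)).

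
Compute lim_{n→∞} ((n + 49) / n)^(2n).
lim = e^98

Rewrite as (1 + 49/n)^(2n). By the standard limit (1 + x/n)^n → e^x, we have (1 + 49/n)^n → e^49, and raising to the 2nd power gives e^98.
More precisely, ln[(1 + 49/n)^(2n)] = 2n · ln(1 + 49/n) = 2n · (49/n + O(1/n^2)) = 98 + O(1/n) → 98.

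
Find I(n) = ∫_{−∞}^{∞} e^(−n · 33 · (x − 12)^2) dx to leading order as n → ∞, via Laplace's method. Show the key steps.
I(n) = sqrt(π/(33n))

Here φ(x) = 33 · (x − 12)^2 has its unique minimum at x* = 12 with φ(x*) = 0 and φ''(x*) = 66. Laplace's method gives
  I(n) ~ e^(−n φ(x*)) · sqrt(2π / (n · φ''(x*))) = sqrt(2π / (66n)) = sqrt(π/(33n)).
This is exact: substituting u = (x − 12)·sqrt(33n) gives I(n) = (1/sqrt(33n)) ∫_{−∞}^{∞} e^(−u^2) du = sqrt(π/(33n)).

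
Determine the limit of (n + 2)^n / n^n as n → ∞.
lim = e^2

Rewrite as (1 + 2/n)^(n). By the standard limit (1 + x/n)^n → e^x, we have (1 + 2/n)^n → e^2, and raising to the 1st power gives e^2.
More precisely, ln[(1 + 2/n)^(n)] = n · ln(1 + 2/n) = n · (2/n + O(1/n^2)) = 2 + O(1/n) → 2.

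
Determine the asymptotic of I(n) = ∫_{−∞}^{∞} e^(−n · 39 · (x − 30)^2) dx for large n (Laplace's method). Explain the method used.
I(n) = sqrt(π/(39n))

Here φ(x) = 39 · (x − 30)^2 has its unique minimum at x* = 30 with φ(x*) = 0 and φ''(x*) = 78. Laplace's method gives
  I(n) ~ e^(−n φ(x*)) · sqrt(2π / (n · φ''(x*))) = sqrt(2π / (78n)) = sqrt(π/(39n)).
This is exact: substituting u = (x − 30)·sqrt(39n) gives I(n) = (1/sqrt(39n)) ∫_{−∞}^{∞} e^(−u^2) du = sqrt(π/(39n)).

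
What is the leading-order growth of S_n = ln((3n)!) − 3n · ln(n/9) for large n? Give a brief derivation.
S_n ~ 3n · (ln 27 − 1) + O(ln n)

Stirling: ln((3n)!) = 3n ln(3n) − 3n + O(ln n).
  S_n = 3n ln(3n) − 3n − 3n ln(n/9) + O(ln n)
      = 3n ln(3n) − 3n ln n + 3n ln 9 − 3n + O(ln n)
      = 3n ln 3 + 3n ln 9 − 3n + O(ln n)
      = 3n (ln 27 − 1) + O(ln n).
Numerically ln(27) − 1 ≈ 2.2958.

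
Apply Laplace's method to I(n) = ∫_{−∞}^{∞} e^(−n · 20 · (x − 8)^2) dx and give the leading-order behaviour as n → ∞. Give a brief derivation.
I(n) = sqrt(π/(20n))

Here φ(x) = 20 · (x − 8)^2 has its unique minimum at x* = 8 with φ(x*) = 0 and φ''(x*) = 40. Laplace's method gives
  I(n) ~ e^(−n φ(x*)) · sqrt(2π / (n · φ''(x*))) = sqrt(2π / (40n)) = sqrt(π/(20n)).
This is exact: substituting u = (x − 8)·sqrt(20n) gives I(n) = (1/sqrt(20n)) ∫_{−∞}^{∞} e^(−u^2) du = sqrt(π/(20n)).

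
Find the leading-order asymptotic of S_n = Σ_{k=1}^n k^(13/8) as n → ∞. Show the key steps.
S_n ~ (8/21) · n^(21/8)

Integral comparison: Σ_{k=1}^n k^(13/8) = ∫_0^n x^(13/8) dx + O(n^(13/8)). The integral is n^(1 + 13/8) / (1 + 13/8) = n^((13+8)/8) / ((13+8)/8) = (8/21) · n^(21/8).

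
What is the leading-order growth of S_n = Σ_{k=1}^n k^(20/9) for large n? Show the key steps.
S_n ~ (9/29) · n^(29/9)

Integral comparison: Σ_{k=1}^n k^(20/9) = ∫_0^n x^(20/9) dx + O(n^(20/9)). The integral is n^(1 + 20/9) / (1 + 20/9) = n^((20+9)/9) / ((20+9)/9) = (9/29) · n^(29/9).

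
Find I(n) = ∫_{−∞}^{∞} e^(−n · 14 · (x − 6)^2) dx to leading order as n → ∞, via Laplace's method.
I(n) = sqrt(π/(14n))

Here φ(x) = 14 · (x − 6)^2 has its unique minimum at x* = 6 with φ(x*) = 0 and φ''(x*) = 28. Laplace's method gives
  I(n) ~ e^(−n φ(x*)) · sqrt(2π / (n · φ''(x*))) = sqrt(2π / (28n)) = sqrt(π/(14n)).
This is exact: substituting u = (x − 6)·sqrt(14n) gives I(n) = (1/sqrt(14n)) ∫_{−∞}^{∞} e^(−u^2) du = sqrt(π/(14n)).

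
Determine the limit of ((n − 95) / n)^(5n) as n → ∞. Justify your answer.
lim = e^(−475)

Rewrite as (1 − 95/n)^(5n). By the standard limit (1 + x/n)^n → e^x, we have (1 − 95/n)^n → e^(−95), and raising to the 5th power gives e^(−475).
More precisely, ln[(1 − 95/n)^(5n)] = 5n · ln(1 − 95/n) = 5n · (-95/n + O(1/n^2)) = -475 + O(1/n) → -475.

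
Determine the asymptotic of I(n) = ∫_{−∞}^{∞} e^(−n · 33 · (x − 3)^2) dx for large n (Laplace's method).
I(n) = sqrt(π/(33n))

Here φ(x) = 33 · (x − 3)^2 has its unique minimum at x* = 3 with φ(x*) = 0 and φ''(x*) = 66. Laplace's method gives
  I(n) ~ e^(−n φ(x*)) · sqrt(2π / (n · φ''(x*))) = sqrt(2π / (66n)) = sqrt(π/(33n)).
This is exact: substituting u = (x − 3)·sqrt(33n) gives I(n) = (1/sqrt(33n)) ∫_{−∞}^{∞} e^(−u^2) du = sqrt(π/(33n)).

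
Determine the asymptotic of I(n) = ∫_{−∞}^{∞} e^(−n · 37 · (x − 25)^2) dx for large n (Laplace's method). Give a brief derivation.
I(n) = sqrt(π/(37n))

Here φ(x) = 37 · (x − 25)^2 has its unique minimum at x* = 25 with φ(x*) = 0 and φ''(x*) = 74. Laplace's method gives
  I(n) ~ e^(−n φ(x*)) · sqrt(2π / (n · φ''(x*))) = sqrt(2π / (74n)) = sqrt(π/(37n)).
This is exact: substituting u = (x − 25)·sqrt(37n) gives I(n) = (1/sqrt(37n)) ∫_{−∞}^{∞} e^(−u^2) du = sqrt(π/(37n)).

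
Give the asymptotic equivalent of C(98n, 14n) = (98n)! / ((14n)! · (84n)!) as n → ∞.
C(98n, 14n) ~ (823543/46656)^(14n) · sqrt(7/(12π·14n))

Write N = 14n. Apply Stirling to each factorial:
  (7N)! ~ sqrt(2π·7N) · (7N/e)^(7N),
  N! ~ sqrt(2π N) · (N/e)^N,
  (6N)! ~ sqrt(2π·6N) · (6N/e)^(6N).
The exponential factors combine to (7N)^(7N) / (N^N · (6N)^(6N)) = 7^(7N)/6^(6N) = (7^7/6^6)^N = (823543/46656)^N.
The square-root prefactors combine to sqrt(2π·7N) / (sqrt(2π N)·sqrt(2π·6N)) = sqrt(7 / (2π·6·N)) = sqrt(7/(12π·14n)).
Substituting N = 14n: C(98n, 14n) ~ (823543/46656)^(14n) · sqrt(7/(12π·14n)).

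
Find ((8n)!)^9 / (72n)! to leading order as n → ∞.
((8n)!)^9/(72n)! ~ ((2π·8n)^(8/2) / 3) · 9^(−9·8n)  →  0

Write N = 8n. Stirling: N! ~ sqrt(2π N)(N/e)^N and (9N)! ~ sqrt(2π·9N)·(9N/e)^(9N).
  (N!)^9/(9N)! ~ (2π N)^(9/2) (N/e)^(9N) / [sqrt(2π·9N) (9N/e)^(9N)]
     = (2π N)^(9/2) / sqrt(2π·9N) · (N/(9N))^(9N)
     = (2π N)^((9−1)/2) / 3 · 9^(−9N).
Since 9^9 > 1, the factor 9^(−9N) decays exponentially, so the ratio → 0. Substituting N = 8n gives the stated form.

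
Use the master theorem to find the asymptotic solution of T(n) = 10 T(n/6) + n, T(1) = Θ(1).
T(n) = Θ(n^(log_6 10))

Master theorem: compare f(n) = n to n^(log_6 10) where log_6 10 ≈ 1.285. Since 1 < log_6 10, we have f(n) = O(n^(log_6 10 − ε)) for some ε > 0 — Case 1. Hence T(n) = Θ(n^(log_6 10)).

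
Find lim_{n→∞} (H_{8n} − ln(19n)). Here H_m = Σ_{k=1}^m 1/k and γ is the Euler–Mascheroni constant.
lim = ln(8/19) + γ

By Euler-Maclaurin, H_m = ln m + γ + O(1/m). So
  H_{8n} − ln(19n) = ln(8n) + γ − ln(19n) + O(1/n)
                       = ln(8/19) + γ + O(1/n).
Hence the limit is ln(8/19) + γ.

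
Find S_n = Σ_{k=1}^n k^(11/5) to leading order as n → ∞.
S_n ~ (5/16) · n^(16/5)

Integral comparison: Σ_{k=1}^n k^(11/5) = ∫_0^n x^(11/5) dx + O(n^(11/5)). The integral is n^(1 + 11/5) / (1 + 11/5) = n^((11+5)/5) / ((11+5)/5) = (5/16) · n^(16/5).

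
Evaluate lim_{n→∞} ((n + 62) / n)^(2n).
lim = e^124

Rewrite as (1 + 62/n)^(2n). By the standard limit (1 + x/n)^n → e^x, we have (1 + 62/n)^n → e^62, and raising to the 2nd power gives e^124.
More precisely, ln[(1 + 62/n)^(2n)] = 2n · ln(1 + 62/n) = 2n · (62/n + O(1/n^2)) = 124 + O(1/n) → 124.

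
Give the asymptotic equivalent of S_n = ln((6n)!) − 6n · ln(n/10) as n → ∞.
S_n ~ 6n · (ln 60 − 1) + O(ln n)

Stirling: ln((6n)!) = 6n ln(6n) − 6n + O(ln n).
  S_n = 6n ln(6n) − 6n − 6n ln(n/10) + O(ln n)
      = 6n ln(6n) − 6n ln n + 6n ln 10 − 6n + O(ln n)
      = 6n ln 6 + 6n ln 10 − 6n + O(ln n)
      = 6n (ln 60 − 1) + O(ln n).
Numerically ln(60) − 1 ≈ 3.0943.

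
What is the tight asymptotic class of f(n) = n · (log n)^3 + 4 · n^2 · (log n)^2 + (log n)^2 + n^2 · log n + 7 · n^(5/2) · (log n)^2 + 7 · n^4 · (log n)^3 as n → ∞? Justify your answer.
f(n) ∈ Θ(n^4 · (log n)^3)

Compare the terms by growth order. For large n, n^a · (log n)^b dominates n^a' · (log n)^b' iff a > a', or (a = a' and b > b'). Ranking the 6 terms shows the dominant one is 7 · n^4 · (log n)^3. Hence f(n) ∈ Θ(n^4 · (log n)^3).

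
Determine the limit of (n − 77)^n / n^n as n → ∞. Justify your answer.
lim = e^(−77)

Rewrite as (1 − 77/n)^(n). By the standard limit (1 + x/n)^n → e^x, we have (1 − 77/n)^n → e^(−77), and raising to the 1st power gives e^(−77).
More precisely, ln[(1 − 77/n)^(n)] = n · ln(1 − 77/n) = n · (-77/n + O(1/n^2)) = -77 + O(1/n) → -77.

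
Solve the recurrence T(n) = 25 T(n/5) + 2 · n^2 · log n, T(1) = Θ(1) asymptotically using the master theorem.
T(n) = Θ(n^2 · (log n)^2)

Here log_5 25 = 2 and f(n) = 2 · n^2 · log n = Θ(n^(log_5 25) · (log n)^1). This is the extended Case 2 of the master theorem (f matches the critical exponent up to log factors), giving T(n) = Θ(n^(log_5 25) · (log n)^(1+1)) = Θ(n^2 · (log n)^2).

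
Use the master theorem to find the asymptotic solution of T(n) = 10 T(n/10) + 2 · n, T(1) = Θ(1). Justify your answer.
T(n) = Θ(n log n)

log_10 10 = 1, and f(n) = 2 · n = Θ(n^(log_10 10)). This is Case 2 of the master theorem: T(n) = Θ(f(n) · log n) = Θ(n log n).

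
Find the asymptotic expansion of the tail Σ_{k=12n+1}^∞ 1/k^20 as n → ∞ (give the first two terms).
Σ_{k>12n} 1/k^20 = 1/(19 · (12n)^19) − 1/(2 · (12n)^20) + O(1/(12n)^21)

Compare to the integral: ∫_{12n}^∞ x^(−20) dx = [−x^(−19)/19]_{12n}^∞ = 1/((20−1)·(12n)^19). The Euler-Maclaurin correction adds −f(12n)/2 = −1/(2·(12n)^20). Euler-Maclaurin then gives
  Σ_{k>12n} 1/k^20 = ∫_{12n}^∞ dx/x^20 − 1/(2·(12n)^20) + O(1/(12n)^21).
(Equivalently this is ζ(20) − Σ_{k≤12n} 1/k^20.)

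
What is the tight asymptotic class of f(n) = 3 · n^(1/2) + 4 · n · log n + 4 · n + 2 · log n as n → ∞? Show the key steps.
f(n) ∈ Θ(n · log n)

Compare the terms by growth order. For large n, n^a · (log n)^b dominates n^a' · (log n)^b' iff a > a', or (a = a' and b > b'). Ranking the 4 terms shows the dominant one is 4 · n · log n. Hence f(n) ∈ Θ(n · log n).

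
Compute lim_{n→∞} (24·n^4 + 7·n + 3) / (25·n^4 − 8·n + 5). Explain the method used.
lim = 24/25

For large n the leading n^4 terms dominate both numerator and denominator. Dividing top and bottom by n^4, every other term tends to 0, leaving 24/25.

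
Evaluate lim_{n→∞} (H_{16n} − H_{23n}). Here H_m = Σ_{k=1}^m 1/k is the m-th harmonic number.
lim = ln(16/23)

Euler-Maclaurin gives H_m = ln m + γ + 1/(2m) + O(1/m^2). The γ and O(1/m) terms cancel in the difference:
  H_{16n} − H_{23n} = ln(16n) − ln(23n) + O(1/n) = ln(16/23) + O(1/n).
Hence the limit is ln(16/23).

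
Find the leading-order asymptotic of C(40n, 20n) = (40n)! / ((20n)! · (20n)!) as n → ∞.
C(40n, 20n) ~ (4)^(20n) · sqrt(1/(π·20n))

Write N = 20n. Apply Stirling to each factorial:
  (2N)! ~ sqrt(2π·2N) · (2N/e)^(2N),
  N! ~ sqrt(2π N) · (N/e)^N,
  (1N)! ~ sqrt(2π·1N) · (1N/e)^(1N).
The exponential factors combine to (2N)^(2N) / (N^N · (1N)^(1N)) = 2^(2N)/1^(1N) = (2^2/1^1)^N = (4)^N.
The square-root prefactors combine to sqrt(2π·2N) / (sqrt(2π N)·sqrt(2π·1N)) = sqrt(2 / (2π·1·N)) = sqrt(1/(π·20n)).
Substituting N = 20n: C(40n, 20n) ~ (4)^(20n) · sqrt(1/(π·20n)).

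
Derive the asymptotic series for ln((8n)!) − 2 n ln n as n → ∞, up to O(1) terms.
ln((8n)!) − 2 n ln n = 6 n ln n + 8(ln 8 − 1) n + (1/2) ln(2π·8n) + O(1/n)

Stirling: ln((8n)!) = 8n ln(8n) − 8n + (1/2) ln(2π·8n) + O(1/n).
Expand 8n ln(8n) = 8n (ln n + ln 8) = 8n ln n + 8n ln 8.
Subtract 2n ln n: leading term is (8 − 2) n ln n = 6 n ln n. The next term is 8n ln 8 − 8n = 8(ln 8 − 1) n. Then the (1/2) ln(2π·8n) correction.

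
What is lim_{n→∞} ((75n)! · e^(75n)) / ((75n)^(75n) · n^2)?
lim = 0

Stirling: (75n)! ~ sqrt(2π·75n) · (75n/e)^(75n). Hence
  (75n)! · e^(75n) / (75n)^(75n) ~ sqrt(2π·75n).
Dividing by n^2: sqrt(2π·75n) / n^2 = sqrt(2π·75) · n^((1−4)/2), so the expression behaves like sqrt(2π·75) · n^((1−4)/2) → 0.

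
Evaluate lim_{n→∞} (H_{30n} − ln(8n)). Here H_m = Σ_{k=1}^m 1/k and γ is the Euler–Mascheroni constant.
lim = ln(15/4) + γ

By Euler-Maclaurin, H_m = ln m + γ + O(1/m). So
  H_{30n} − ln(8n) = ln(30n) + γ − ln(8n) + O(1/n)
                       = ln(30/8) + γ + O(1/n).
Hence the limit is ln(30/8) + γ (= ln(15/4)).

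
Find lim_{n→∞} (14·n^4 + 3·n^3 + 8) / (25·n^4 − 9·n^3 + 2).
lim = 14/25

For large n the leading n^4 terms dominate both numerator and denominator. Dividing top and bottom by n^4, every other term tends to 0, leaving 14/25.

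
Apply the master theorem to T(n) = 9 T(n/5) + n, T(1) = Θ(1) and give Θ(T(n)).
T(n) = Θ(n^(log_5 9))

Master theorem: compare f(n) = n to n^(log_5 9) where log_5 9 ≈ 1.365. Since 1 < log_5 9, we have f(n) = O(n^(log_5 9 − ε)) for some ε > 0 — Case 1. Hence T(n) = Θ(n^(log_5 9)).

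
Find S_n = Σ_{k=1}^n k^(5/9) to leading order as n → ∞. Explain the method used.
S_n ~ (9/14) · n^(14/9)

Integral comparison: Σ_{k=1}^n k^(5/9) = ∫_0^n x^(5/9) dx + O(n^(5/9)). The integral is n^(1 + 5/9) / (1 + 5/9) = n^((5+9)/9) / ((5+9)/9) = (9/14) · n^(14/9).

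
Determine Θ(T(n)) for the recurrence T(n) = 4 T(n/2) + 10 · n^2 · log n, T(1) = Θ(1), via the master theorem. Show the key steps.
T(n) = Θ(n^2 · (log n)^2)

Here log_2 4 = 2 and f(n) = 10 · n^2 · log n = Θ(n^(log_2 4) · (log n)^1). This is the extended Case 2 of the master theorem (f matches the critical exponent up to log factors), giving T(n) = Θ(n^(log_2 4) · (log n)^(1+1)) = Θ(n^2 · (log n)^2).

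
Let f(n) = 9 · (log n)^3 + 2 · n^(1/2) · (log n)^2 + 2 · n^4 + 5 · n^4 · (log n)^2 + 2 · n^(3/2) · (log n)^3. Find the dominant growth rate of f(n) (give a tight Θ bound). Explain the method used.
f(n) ∈ Θ(n^4 · (log n)^2)

Compare the terms by growth order. For large n, n^a · (log n)^b dominates n^a' · (log n)^b' iff a > a', or (a = a' and b > b'). Ranking the 5 terms shows the dominant one is 5 · n^4 · (log n)^2. Hence f(n) ∈ Θ(n^4 · (log n)^2).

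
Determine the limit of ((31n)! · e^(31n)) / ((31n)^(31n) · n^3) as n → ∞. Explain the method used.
lim = 0

Stirling: (31n)! ~ sqrt(2π·31n) · (31n/e)^(31n). Hence
  (31n)! · e^(31n) / (31n)^(31n) ~ sqrt(2π·31n).
Dividing by n^3: sqrt(2π·31n) / n^3 = sqrt(2π·31) · n^((1−6)/2), so the expression behaves like sqrt(2π·31) · n^((1−6)/2) → 0.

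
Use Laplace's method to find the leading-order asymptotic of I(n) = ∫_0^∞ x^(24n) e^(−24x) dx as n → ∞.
I(n) ~ (sqrt(2π·24n) / 24) · (24n/(24e))^(24n)

Write the integrand as exp(24n ln x − 24x) and set f(x) = 24n ln x − 24x. Then f'(x) = 24n/x − 24 = 0 at x* = 24n/24, and f''(x*) = −24n/x*^2 = −24^2/(24n). Laplace's method (interior maximum) gives
  I(n) ~ e^(f(x*)) · sqrt(2π / |f''(x*)|)
        = exp(24n ln(24n/24) − 24n) · sqrt(2π · 24n / 24^2)
        = (24n/24)^(24n) e^(−24n) · sqrt(2π·24n) / 24
        = (sqrt(2π·24n) / 24) · (24n/(24e))^(24n).
This matches Γ(24n+1)/24^(24n+1) with Stirling applied to Γ.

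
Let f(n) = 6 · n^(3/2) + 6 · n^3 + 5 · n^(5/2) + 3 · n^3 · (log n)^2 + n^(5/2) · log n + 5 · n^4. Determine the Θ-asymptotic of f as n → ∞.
f(n) ∈ Θ(n^4)

Compare the terms by growth order. For large n, n^a · (log n)^b dominates n^a' · (log n)^b' iff a > a', or (a = a' and b > b'). Ranking the 6 terms shows the dominant one is 5 · n^4. Hence f(n) ∈ Θ(n^4).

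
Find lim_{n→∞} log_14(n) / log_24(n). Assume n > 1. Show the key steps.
lim = ln(24) / ln(14) = log_14(24)

Change of base: log_14(n) = ln n / ln 14 and log_24(n) = ln n / ln 24. The ratio is (ln n / ln 14) · (ln 24 / ln n) = ln 24 / ln 14, a constant independent of n. So the limit is ln 24 / ln 14 = log_14(24).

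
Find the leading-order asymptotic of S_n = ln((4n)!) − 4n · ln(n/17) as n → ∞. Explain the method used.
S_n ~ 4n · (ln 68 − 1) + O(ln n)

Stirling: ln((4n)!) = 4n ln(4n) − 4n + O(ln n).
  S_n = 4n ln(4n) − 4n − 4n ln(n/17) + O(ln n)
      = 4n ln(4n) − 4n ln n + 4n ln 17 − 4n + O(ln n)
      = 4n ln 4 + 4n ln 17 − 4n + O(ln n)
      = 4n (ln 68 − 1) + O(ln n).
Numerically ln(68) − 1 ≈ 3.2195.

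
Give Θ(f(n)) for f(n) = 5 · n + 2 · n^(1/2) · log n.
f(n) ∈ Θ(n)

Compare the terms by growth order. For large n, n^a · (log n)^b dominates n^a' · (log n)^b' iff a > a', or (a = a' and b > b'). Ranking the 2 terms shows the dominant one is 5 · n. Hence f(n) ∈ Θ(n).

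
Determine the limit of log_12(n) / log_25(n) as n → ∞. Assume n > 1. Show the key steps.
lim = ln(25) / ln(12) = log_12(25)

Change of base: log_12(n) = ln n / ln 12 and log_25(n) = ln n / ln 25. The ratio is (ln n / ln 12) · (ln 25 / ln n) = ln 25 / ln 12, a constant independent of n. So the limit is ln 25 / ln 12 = log_12(25).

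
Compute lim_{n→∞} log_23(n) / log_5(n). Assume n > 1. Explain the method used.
lim = ln(5) / ln(23) = log_23(5)

Change of base: log_23(n) = ln n / ln 23 and log_5(n) = ln n / ln 5. The ratio is (ln n / ln 23) · (ln 5 / ln n) = ln 5 / ln 23, a constant independent of n. So the limit is ln 5 / ln 23 = log_23(5).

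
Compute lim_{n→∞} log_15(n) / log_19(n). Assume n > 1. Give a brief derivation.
lim = ln(19) / ln(15) = log_15(19)

Change of base: log_15(n) = ln n / ln 15 and log_19(n) = ln n / ln 19. The ratio is (ln n / ln 15) · (ln 19 / ln n) = ln 19 / ln 15, a constant independent of n. So the limit is ln 19 / ln 15 = log_15(19).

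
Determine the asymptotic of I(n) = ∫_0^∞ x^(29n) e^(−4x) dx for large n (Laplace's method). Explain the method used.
I(n) ~ (sqrt(2π·29n) / 4) · (29n/(4e))^(29n)

Write the integrand as exp(29n ln x − 4x) and set f(x) = 29n ln x − 4x. Then f'(x) = 29n/x − 4 = 0 at x* = 29n/4, and f''(x*) = −29n/x*^2 = −4^2/(29n). Laplace's method (interior maximum) gives
  I(n) ~ e^(f(x*)) · sqrt(2π / |f''(x*)|)
        = exp(29n ln(29n/4) − 29n) · sqrt(2π · 29n / 4^2)
        = (29n/4)^(29n) e^(−29n) · sqrt(2π·29n) / 4
        = (sqrt(2π·29n) / 4) · (29n/(4e))^(29n).
This matches Γ(29n+1)/4^(29n+1) with Stirling applied to Γ.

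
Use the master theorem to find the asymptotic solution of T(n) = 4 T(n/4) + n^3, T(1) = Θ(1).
T(n) = Θ(n^3)

log_4 4 ≈ 1.000. f(n) = n^3 dominates n^(log_4 4) since 3 > 1.000, and the regularity condition a·f(n/b) = 4·(n/4)^3 = (4/64)·n^3 ≤ c·f(n) holds with c = 4/64 ≈ 0.0625 < 1. So this is Case 3: T(n) = Θ(f(n)) = Θ(n^3).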